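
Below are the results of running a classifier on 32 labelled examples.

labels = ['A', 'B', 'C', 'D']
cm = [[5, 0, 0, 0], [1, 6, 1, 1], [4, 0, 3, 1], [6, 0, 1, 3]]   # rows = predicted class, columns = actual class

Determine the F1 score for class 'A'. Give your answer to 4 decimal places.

Take TP from the diagonal, FP from the rest of the 'A' prediction marginal, FN from the rest of the 'A' actual marginal.
F1 score = 2·TP/(2·TP+FP+FN).
A: TP=5, FP=0+0+0=0, FN=1+4+6=11 → 10/21 = 0.47619

0.4762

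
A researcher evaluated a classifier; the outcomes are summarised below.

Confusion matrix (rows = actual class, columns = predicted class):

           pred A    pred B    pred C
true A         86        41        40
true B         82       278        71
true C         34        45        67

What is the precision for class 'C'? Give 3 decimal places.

precision = TP/(TP+FP).
C: TP=67, FP=40+71=111 → 67/178 = 0.3764

0.376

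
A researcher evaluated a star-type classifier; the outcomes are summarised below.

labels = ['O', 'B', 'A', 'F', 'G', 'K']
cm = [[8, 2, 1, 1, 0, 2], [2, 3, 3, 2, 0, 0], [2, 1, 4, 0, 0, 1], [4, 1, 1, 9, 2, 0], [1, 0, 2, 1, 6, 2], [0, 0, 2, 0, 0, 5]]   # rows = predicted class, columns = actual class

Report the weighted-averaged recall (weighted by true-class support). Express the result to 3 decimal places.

0.515

Per-class recall (TP/(TP+FN)):
  O: TP=8, FN=2+2+4+1+0=9 → 8/17 = 0.4706
  B: TP=3, FN=2+1+1+0+0=4 → 3/7 = 0.4286
  A: TP=4, FN=1+3+1+2+2=9 → 4/13 = 0.3077
  F: TP=9, FN=1+2+0+1+0=4 → 9/13 = 0.6923
  G: TP=6, FN=0+0+0+2+0=2 → 6/8 = 0.7500
  K: TP=5, FN=2+0+1+0+2=5 → 5/10 = 0.5000
Weighted-recall = Σ (supportᵢ/N)·recallᵢ with N=68: (17/68)·0.4706 + (7/68)·0.4286 + (13/68)·0.3077 + (13/68)·0.6923 + (8/68)·0.7500 + (10/68)·0.5000 = 0.515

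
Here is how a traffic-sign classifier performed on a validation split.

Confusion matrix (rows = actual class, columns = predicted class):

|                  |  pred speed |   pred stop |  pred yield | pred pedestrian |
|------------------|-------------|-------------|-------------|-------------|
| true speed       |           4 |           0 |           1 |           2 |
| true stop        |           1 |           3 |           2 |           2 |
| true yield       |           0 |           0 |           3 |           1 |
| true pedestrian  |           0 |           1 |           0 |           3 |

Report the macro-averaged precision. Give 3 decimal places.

0.606

Per-class precision (TP/(TP+FP)):
  speed: TP=4, FP=1+0+0=1 → 4/5 = 0.8000
  stop: TP=3, FP=0+0+1=1 → 3/4 = 0.7500
  yield: TP=3, FP=1+2+0=3 → 3/6 = 0.5000
  pedestrian: TP=3, FP=2+2+1=5 → 3/8 = 0.3750
Macro-precision = mean = (0.8000 + 0.7500 + 0.5000 + 0.3750) / 4 = 0.606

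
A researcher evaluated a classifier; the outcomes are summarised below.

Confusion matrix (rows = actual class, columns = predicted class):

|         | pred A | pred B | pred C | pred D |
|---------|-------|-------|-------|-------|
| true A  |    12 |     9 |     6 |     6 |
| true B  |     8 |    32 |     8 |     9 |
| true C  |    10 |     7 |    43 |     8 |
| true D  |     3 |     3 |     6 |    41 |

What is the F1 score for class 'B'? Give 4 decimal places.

F1 score = 2·TP/(2·TP+FP+FN).
B: TP=32, FP=9+7+3=19, FN=8+8+9=25 → 64/108 = 0.59259

0.5926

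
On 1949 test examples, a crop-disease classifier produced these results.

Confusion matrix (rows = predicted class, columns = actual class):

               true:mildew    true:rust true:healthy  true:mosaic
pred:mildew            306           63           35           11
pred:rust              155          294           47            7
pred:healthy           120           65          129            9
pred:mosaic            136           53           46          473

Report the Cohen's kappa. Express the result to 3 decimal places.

0.485

Observed agreement pₒ = trace/N = 1202/1949 = 0.6167
Expected agreement pₑ = Σ (rowᵢ·colᵢ)/N² = (717·415 + 475·503 + 257·323 + 500·708)/1949² = 0.2563
κ = (pₒ − pₑ)/(1 − pₑ) = (0.6167 − 0.2563)/(1 − 0.2563) = 0.485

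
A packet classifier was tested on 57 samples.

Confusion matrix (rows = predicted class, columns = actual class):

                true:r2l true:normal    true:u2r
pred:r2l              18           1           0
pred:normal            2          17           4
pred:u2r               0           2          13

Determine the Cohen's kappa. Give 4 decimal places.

0.7618

Observed agreement pₒ = trace/N = 48/57 = 0.84211
Expected agreement pₑ = Σ (rowᵢ·colᵢ)/N² = (20·19 + 20·23 + 17·15)/57² = 0.33703
κ = (pₒ − pₑ)/(1 − pₑ) = (0.84211 − 0.33703)/(1 − 0.33703) = 0.7618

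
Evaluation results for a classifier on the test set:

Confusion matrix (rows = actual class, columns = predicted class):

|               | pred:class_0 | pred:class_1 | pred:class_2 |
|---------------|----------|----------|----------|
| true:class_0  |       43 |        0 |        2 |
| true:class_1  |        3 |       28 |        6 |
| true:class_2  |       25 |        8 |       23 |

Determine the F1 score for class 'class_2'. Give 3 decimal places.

Take TP from the diagonal, FP from the rest of the 'class_2' prediction marginal, FN from the rest of the 'class_2' actual marginal.
F1 score = 2·TP/(2·TP+FP+FN).
class_2: TP=23, FP=2+6=8, FN=25+8=33 → 46/87 = 0.5287

0.529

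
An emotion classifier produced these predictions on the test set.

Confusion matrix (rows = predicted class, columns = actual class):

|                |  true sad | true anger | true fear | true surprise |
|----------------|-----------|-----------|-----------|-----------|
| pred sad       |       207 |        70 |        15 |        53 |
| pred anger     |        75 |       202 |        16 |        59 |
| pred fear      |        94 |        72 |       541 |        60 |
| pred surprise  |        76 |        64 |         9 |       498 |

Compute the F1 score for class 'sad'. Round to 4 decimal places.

0.5194

F1 score = 2·TP/(2·TP+FP+FN).
sad: TP=207, FP=70+15+53=138, FN=75+94+76=245 → 414/797 = 0.51945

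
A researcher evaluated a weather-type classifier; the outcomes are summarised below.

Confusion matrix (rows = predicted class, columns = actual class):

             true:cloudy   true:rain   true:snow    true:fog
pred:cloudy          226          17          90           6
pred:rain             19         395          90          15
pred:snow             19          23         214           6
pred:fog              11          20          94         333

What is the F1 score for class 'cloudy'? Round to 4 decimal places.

Take TP from the diagonal, FP from the rest of the 'cloudy' prediction marginal, FN from the rest of the 'cloudy' actual marginal.
F1 score = 2·TP/(2·TP+FP+FN).
cloudy: TP=226, FP=17+90+6=113, FN=19+19+11=49 → 452/614 = 0.73616

0.7362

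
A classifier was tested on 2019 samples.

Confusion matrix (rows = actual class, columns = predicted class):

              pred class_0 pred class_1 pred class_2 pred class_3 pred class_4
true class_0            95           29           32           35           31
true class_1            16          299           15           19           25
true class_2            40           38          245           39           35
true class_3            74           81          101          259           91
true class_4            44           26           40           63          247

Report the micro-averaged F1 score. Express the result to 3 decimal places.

Micro-averaging pools counts across classes: ΣTP=1145, ΣFP=874, ΣFN=874.
Micro-F1 score = 2·TP/(2·TP+FP+FN) on pooled counts = 0.567 (equals overall accuracy in single-label multiclass).

0.567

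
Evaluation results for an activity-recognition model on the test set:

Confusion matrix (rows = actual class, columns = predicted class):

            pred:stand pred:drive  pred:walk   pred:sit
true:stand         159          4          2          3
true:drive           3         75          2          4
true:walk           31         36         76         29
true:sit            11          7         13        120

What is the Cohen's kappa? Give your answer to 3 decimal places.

Observed agreement pₒ = trace/N = 430/575 = 0.7478
Expected agreement pₑ = Σ (rowᵢ·colᵢ)/N² = (168·204 + 84·122 + 172·93 + 151·156)/575² = 0.2543
κ = (pₒ − pₑ)/(1 − pₑ) = (0.7478 − 0.2543)/(1 − 0.2543) = 0.662

0.662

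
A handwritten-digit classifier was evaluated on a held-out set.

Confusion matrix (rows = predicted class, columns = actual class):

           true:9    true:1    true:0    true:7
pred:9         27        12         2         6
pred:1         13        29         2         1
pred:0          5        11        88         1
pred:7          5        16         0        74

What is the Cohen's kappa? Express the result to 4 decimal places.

Observed agreement pₒ = trace/N = 218/292 = 0.74658
Expected agreement pₑ = Σ (rowᵢ·colᵢ)/N² = (50·47 + 68·45 + 92·105 + 82·95)/292² = 0.26811
κ = (pₒ − pₑ)/(1 − pₑ) = (0.74658 − 0.26811)/(1 − 0.26811) = 0.6537

0.6537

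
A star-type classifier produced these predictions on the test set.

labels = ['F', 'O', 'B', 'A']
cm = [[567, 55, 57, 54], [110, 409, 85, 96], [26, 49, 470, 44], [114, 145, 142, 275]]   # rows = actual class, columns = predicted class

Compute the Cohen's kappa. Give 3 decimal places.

Observed agreement pₒ = trace/N = 1721/2698 = 0.6379
Expected agreement pₑ = Σ (rowᵢ·colᵢ)/N² = (733·817 + 700·658 + 589·754 + 676·469)/2698² = 0.2501
κ = (pₒ − pₑ)/(1 − pₑ) = (0.6379 − 0.2501)/(1 − 0.2501) = 0.517

0.517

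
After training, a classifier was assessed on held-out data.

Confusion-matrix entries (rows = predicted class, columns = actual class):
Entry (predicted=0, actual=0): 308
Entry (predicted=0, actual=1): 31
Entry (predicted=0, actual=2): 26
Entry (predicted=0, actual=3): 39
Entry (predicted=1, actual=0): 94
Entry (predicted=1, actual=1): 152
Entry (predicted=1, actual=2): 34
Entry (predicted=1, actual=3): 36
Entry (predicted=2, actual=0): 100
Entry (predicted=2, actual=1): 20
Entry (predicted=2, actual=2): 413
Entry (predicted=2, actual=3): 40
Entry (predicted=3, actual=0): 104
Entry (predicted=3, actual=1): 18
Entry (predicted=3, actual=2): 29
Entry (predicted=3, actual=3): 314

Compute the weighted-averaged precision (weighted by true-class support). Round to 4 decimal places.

0.6939

Per-class precision (TP/(TP+FP)):
  0: TP=308, FP=31+26+39=96 → 308/404 = 0.76238
  1: TP=152, FP=94+34+36=164 → 152/316 = 0.48101
  2: TP=413, FP=100+20+40=160 → 413/573 = 0.72077
  3: TP=314, FP=104+18+29=151 → 314/465 = 0.67527
Weighted-precision = Σ (supportᵢ/N)·precisionᵢ with N=1758: (606/1758)·0.76238 + (221/1758)·0.48101 + (502/1758)·0.72077 + (429/1758)·0.67527 = 0.6939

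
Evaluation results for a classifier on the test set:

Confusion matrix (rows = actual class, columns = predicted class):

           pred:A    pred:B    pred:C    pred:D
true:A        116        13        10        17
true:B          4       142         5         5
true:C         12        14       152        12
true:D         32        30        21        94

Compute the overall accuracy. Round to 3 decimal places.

Accuracy = trace / total = (116+142+152+94=504) / 679 = 504/679 = 0.742

0.742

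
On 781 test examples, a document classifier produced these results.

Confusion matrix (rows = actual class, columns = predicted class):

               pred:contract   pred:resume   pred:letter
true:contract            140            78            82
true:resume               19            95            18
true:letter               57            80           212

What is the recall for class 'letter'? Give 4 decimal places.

0.6074

Treat 'letter' as positive and all other classes as negative.
recall = TP/(TP+FN).
letter: TP=212, FN=57+80=137 → 212/349 = 0.60745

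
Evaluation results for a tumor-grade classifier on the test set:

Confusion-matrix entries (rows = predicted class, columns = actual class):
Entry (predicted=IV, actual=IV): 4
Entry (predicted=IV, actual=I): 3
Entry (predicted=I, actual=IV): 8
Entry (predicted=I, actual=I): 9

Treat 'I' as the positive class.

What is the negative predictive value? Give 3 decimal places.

0.571

NPV = TN/(TN+FN) = 4/(4+3) = 0.571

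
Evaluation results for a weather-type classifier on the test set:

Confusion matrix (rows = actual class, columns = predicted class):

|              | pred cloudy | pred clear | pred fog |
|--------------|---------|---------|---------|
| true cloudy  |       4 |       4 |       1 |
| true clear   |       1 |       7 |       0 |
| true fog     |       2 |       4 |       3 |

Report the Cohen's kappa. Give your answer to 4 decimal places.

Observed agreement pₒ = trace/N = 14/26 = 0.53846
Expected agreement pₑ = Σ (rowᵢ·colᵢ)/N² = (9·7 + 8·15 + 9·4)/26² = 0.32396
κ = (pₒ − pₑ)/(1 − pₑ) = (0.53846 − 0.32396)/(1 − 0.32396) = 0.3173

0.3173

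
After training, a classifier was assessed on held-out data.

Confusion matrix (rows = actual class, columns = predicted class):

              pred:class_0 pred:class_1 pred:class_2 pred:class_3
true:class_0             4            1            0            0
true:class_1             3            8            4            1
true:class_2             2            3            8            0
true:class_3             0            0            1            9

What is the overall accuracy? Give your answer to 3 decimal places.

0.659

Accuracy = trace / total = (4+8+8+9=29) / 44 = 29/44 = 0.659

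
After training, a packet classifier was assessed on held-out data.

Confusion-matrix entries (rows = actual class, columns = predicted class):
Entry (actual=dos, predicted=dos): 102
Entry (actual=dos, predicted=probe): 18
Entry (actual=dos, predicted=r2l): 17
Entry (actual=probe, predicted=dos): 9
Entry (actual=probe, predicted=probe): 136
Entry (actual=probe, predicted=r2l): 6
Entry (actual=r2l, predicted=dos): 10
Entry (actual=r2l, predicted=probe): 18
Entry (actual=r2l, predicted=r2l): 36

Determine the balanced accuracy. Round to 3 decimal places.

Balanced accuracy = mean of per-class recall.
  dos: recall = 102/137 = 0.7445
  probe: recall = 136/151 = 0.9007
  r2l: recall = 36/64 = 0.5625
Mean = (0.7445 + 0.9007 + 0.5625) / 3 = 0.736

0.736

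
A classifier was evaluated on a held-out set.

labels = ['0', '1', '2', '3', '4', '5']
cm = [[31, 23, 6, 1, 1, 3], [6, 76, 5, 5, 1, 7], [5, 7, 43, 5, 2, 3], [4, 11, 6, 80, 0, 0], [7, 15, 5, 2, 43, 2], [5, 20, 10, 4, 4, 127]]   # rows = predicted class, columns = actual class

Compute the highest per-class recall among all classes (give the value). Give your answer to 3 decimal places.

0.894

Per-class recall (TP/(TP+FN)):
  0: TP=31, FN=6+5+4+7+5=27 → 31/58 = 0.5345
  1: TP=76, FN=23+7+11+15+20=76 → 76/152 = 0.5000
  2: TP=43, FN=6+5+6+5+10=32 → 43/75 = 0.5733
  3: TP=80, FN=1+5+5+2+4=17 → 80/97 = 0.8247
  4: TP=43, FN=1+1+2+0+4=8 → 43/51 = 0.8431
  5: TP=127, FN=3+7+3+0+2=15 → 127/142 = 0.8944
Highest is class '5' with recall = 0.894.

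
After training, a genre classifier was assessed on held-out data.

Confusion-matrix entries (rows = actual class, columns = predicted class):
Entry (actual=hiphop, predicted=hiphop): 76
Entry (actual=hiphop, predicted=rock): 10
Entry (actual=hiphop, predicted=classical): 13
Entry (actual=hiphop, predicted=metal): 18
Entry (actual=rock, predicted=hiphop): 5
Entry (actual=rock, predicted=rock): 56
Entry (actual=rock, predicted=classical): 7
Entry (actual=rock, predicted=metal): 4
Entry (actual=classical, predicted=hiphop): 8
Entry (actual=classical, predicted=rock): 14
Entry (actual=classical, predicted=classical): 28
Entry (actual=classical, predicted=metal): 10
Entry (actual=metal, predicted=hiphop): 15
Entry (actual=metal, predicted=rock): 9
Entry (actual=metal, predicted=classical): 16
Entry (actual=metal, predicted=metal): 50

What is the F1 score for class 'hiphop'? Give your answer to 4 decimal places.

0.6878

Treat 'hiphop' as positive and all other classes as negative.
F1 score = 2·TP/(2·TP+FP+FN).
hiphop: TP=76, FP=5+8+15=28, FN=10+13+18=41 → 152/221 = 0.68778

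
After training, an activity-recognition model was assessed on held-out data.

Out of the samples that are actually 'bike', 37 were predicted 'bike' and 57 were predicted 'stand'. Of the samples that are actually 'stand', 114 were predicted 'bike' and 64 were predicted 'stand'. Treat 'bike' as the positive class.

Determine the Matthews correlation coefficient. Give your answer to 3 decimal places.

-0.236

MCC = (TP·TN − FP·FN) / √((TP+FP)(TP+FN)(TN+FP)(TN+FN))
Numerator = 37·64 − 114·57 = -4130
Denominator = √(151·94·178·121) = √305710372 = 17484.5753
MCC = -4130 / 17484.5753 = -0.236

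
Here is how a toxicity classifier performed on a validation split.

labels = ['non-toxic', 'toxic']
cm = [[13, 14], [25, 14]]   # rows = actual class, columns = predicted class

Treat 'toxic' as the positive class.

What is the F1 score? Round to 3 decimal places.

Precision = TP/(TP+FP) = 14/28 = 0.5000
Recall = TP/(TP+FN) = 14/39 = 0.3590
F1 = 2·TP/(2·TP+FP+FN) = 28/67 = 0.418

0.418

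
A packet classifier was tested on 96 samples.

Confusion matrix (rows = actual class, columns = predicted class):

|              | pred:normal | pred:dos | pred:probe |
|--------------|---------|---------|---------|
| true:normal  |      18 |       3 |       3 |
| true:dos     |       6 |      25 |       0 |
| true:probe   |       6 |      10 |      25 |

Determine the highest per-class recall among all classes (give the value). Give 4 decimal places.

0.8065

Per-class recall (TP/(TP+FN)):
  normal: TP=18, FN=3+3=6 → 18/24 = 0.75000
  dos: TP=25, FN=6+0=6 → 25/31 = 0.80645
  probe: TP=25, FN=6+10=16 → 25/41 = 0.60976
Highest is class 'dos' with recall = 0.8065.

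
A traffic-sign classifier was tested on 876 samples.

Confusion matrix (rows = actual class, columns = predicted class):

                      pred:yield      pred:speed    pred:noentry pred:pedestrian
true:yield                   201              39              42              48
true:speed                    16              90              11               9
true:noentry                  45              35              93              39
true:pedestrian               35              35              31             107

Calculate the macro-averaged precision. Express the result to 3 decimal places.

0.545

Per-class precision (TP/(TP+FP)):
  yield: TP=201, FP=16+45+35=96 → 201/297 = 0.6768
  speed: TP=90, FP=39+35+35=109 → 90/199 = 0.4523
  noentry: TP=93, FP=42+11+31=84 → 93/177 = 0.5254
  pedestrian: TP=107, FP=48+9+39=96 → 107/203 = 0.5271
Macro-precision = mean = (0.6768 + 0.4523 + 0.5254 + 0.5271) / 4 = 0.545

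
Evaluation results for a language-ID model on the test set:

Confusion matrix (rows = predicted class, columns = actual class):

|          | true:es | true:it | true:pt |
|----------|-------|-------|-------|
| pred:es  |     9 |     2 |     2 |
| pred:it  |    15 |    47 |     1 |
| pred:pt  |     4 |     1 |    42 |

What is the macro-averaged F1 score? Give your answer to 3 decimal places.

Per-class F1 score (2·TP/(2·TP+FP+FN)):
  es: TP=9, FP=2+2=4, FN=15+4=19 → 18/41 = 0.4390
  it: TP=47, FP=15+1=16, FN=2+1=3 → 94/113 = 0.8319
  pt: TP=42, FP=4+1=5, FN=2+1=3 → 84/92 = 0.9130
Macro-F1 score = mean = (0.4390 + 0.8319 + 0.9130) / 3 = 0.728

0.728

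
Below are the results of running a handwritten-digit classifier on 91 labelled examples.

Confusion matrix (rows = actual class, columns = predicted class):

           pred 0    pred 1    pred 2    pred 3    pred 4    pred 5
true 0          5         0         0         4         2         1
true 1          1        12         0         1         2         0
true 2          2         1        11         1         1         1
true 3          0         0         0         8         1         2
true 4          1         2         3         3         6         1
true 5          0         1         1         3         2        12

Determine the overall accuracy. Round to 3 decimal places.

0.593

Accuracy = trace / total = (5+12+11+8+6+12=54) / 91 = 54/91 = 0.593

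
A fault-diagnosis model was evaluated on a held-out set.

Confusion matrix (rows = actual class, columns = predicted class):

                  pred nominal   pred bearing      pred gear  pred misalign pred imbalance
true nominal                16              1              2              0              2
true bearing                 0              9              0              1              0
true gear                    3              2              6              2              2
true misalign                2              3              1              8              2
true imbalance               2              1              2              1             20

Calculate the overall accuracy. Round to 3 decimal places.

Accuracy = trace / total = (16+9+6+8+20=59) / 88 = 59/88 = 0.670

0.670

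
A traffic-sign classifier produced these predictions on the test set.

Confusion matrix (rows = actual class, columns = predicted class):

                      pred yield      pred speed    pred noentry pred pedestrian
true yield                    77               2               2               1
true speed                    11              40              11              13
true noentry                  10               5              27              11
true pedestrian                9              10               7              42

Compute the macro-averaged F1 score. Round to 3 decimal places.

Per-class F1 score (2·TP/(2·TP+FP+FN)):
  yield: TP=77, FP=11+10+9=30, FN=2+2+1=5 → 154/189 = 0.8148
  speed: TP=40, FP=2+5+10=17, FN=11+11+13=35 → 80/132 = 0.6061
  noentry: TP=27, FP=2+11+7=20, FN=10+5+11=26 → 54/100 = 0.5400
  pedestrian: TP=42, FP=1+13+11=25, FN=9+10+7=26 → 84/135 = 0.6222
Macro-F1 score = mean = (0.8148 + 0.6061 + 0.5400 + 0.6222) / 4 = 0.646

0.646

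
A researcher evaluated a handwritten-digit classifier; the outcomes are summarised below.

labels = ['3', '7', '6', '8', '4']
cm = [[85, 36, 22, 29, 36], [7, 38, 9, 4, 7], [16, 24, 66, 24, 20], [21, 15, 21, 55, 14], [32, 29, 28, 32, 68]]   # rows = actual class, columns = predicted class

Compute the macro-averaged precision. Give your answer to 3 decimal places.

Per-class precision (TP/(TP+FP)):
  3: TP=85, FP=7+16+21+32=76 → 85/161 = 0.5280
  7: TP=38, FP=36+24+15+29=104 → 38/142 = 0.2676
  6: TP=66, FP=22+9+21+28=80 → 66/146 = 0.4521
  8: TP=55, FP=29+4+24+32=89 → 55/144 = 0.3819
  4: TP=68, FP=36+7+20+14=77 → 68/145 = 0.4690
Macro-precision = mean = (0.5280 + 0.2676 + 0.4521 + 0.3819 + 0.4690) / 5 = 0.420

0.420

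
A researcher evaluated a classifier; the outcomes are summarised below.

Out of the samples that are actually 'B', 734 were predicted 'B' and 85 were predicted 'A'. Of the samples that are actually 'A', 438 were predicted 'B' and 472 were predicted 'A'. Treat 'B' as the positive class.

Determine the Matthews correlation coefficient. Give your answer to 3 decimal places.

0.443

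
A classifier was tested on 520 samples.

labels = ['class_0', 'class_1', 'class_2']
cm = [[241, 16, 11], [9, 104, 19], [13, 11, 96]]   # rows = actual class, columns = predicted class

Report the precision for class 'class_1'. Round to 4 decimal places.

Treat 'class_1' as positive and all other classes as negative.
precision = TP/(TP+FP).
class_1: TP=104, FP=16+11=27 → 104/131 = 0.79389

0.7939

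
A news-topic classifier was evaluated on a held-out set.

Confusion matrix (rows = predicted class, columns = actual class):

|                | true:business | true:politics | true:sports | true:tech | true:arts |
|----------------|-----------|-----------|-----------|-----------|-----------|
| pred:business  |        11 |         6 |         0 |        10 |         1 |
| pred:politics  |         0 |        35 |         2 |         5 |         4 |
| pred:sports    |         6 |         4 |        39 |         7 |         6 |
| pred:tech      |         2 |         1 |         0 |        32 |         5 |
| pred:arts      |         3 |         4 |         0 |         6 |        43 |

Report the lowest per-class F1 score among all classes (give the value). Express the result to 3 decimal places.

Per-class F1 score (2·TP/(2·TP+FP+FN)):
  business: TP=11, FP=6+0+10+1=17, FN=0+6+2+3=11 → 22/50 = 0.4400
  politics: TP=35, FP=0+2+5+4=11, FN=6+4+1+4=15 → 70/96 = 0.7292
  sports: TP=39, FP=6+4+7+6=23, FN=0+2+0+0=2 → 78/103 = 0.7573
  tech: TP=32, FP=2+1+0+5=8, FN=10+5+7+6=28 → 64/100 = 0.6400
  arts: TP=43, FP=3+4+0+6=13, FN=1+4+6+5=16 → 86/115 = 0.7478
Lowest is class 'business' with F1 score = 0.440.

0.440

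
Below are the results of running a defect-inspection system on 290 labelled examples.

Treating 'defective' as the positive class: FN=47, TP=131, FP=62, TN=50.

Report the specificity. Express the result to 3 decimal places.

0.446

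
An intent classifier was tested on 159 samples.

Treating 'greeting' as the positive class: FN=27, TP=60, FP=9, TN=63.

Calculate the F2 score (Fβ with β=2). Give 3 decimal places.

0.719

Fβ = (1+β²)·TP / ((1+β²)·TP + β²·FN + FP), with β²=4
= 5·60 / (5·60 + 4·27 + 9) = 0.719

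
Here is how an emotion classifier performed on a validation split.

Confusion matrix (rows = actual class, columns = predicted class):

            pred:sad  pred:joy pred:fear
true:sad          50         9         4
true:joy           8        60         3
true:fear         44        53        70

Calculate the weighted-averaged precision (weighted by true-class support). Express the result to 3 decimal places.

Per-class precision (TP/(TP+FP)):
  sad: TP=50, FP=8+44=52 → 50/102 = 0.4902
  joy: TP=60, FP=9+53=62 → 60/122 = 0.4918
  fear: TP=70, FP=4+3=7 → 70/77 = 0.9091
Weighted-precision = Σ (supportᵢ/N)·precisionᵢ with N=301: (63/301)·0.4902 + (71/301)·0.4918 + (167/301)·0.9091 = 0.723

0.723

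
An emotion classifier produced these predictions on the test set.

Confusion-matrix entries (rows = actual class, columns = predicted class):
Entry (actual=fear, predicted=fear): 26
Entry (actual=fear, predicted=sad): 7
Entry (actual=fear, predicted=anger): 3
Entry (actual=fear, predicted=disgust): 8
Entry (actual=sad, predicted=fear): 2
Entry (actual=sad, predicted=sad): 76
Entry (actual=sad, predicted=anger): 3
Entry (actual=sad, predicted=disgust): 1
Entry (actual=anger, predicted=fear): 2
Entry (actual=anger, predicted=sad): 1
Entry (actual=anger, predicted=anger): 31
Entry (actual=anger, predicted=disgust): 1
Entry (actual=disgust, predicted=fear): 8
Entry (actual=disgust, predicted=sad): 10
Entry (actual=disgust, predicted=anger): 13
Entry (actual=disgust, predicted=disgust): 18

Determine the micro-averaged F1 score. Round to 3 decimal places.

Micro-averaging pools counts across classes: ΣTP=151, ΣFP=59, ΣFN=59.
Micro-F1 score = 2·TP/(2·TP+FP+FN) on pooled counts = 0.719 (equals overall accuracy in single-label multiclass).

0.719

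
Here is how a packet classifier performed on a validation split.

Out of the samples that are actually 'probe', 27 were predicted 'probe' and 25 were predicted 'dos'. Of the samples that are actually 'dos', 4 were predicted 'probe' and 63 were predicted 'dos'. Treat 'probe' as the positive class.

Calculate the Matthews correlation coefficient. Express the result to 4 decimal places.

0.5193

MCC = (TP·TN − FP·FN) / √((TP+FP)(TP+FN)(TN+FP)(TN+FN))
Numerator = 27·63 − 4·25 = 1601
Denominator = √(31·52·67·88) = √9504352 = 3082.9129
MCC = 1601 / 3082.9129 = 0.5193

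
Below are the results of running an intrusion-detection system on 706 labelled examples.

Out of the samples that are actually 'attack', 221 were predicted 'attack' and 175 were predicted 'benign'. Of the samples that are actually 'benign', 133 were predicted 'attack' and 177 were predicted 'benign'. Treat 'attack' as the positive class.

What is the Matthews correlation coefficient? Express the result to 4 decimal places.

MCC = (TP·TN − FP·FN) / √((TP+FP)(TP+FN)(TN+FP)(TN+FN))
Numerator = 221·177 − 133·175 = 15842
Denominator = √(354·396·310·352) = √15296878080 = 123680.5485
MCC = 15842 / 123680.5485 = 0.1281

0.1281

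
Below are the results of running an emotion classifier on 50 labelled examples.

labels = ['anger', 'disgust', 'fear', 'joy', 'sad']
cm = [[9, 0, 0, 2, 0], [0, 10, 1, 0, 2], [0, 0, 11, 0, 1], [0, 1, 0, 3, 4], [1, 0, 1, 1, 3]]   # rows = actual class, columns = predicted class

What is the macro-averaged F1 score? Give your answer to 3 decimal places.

0.675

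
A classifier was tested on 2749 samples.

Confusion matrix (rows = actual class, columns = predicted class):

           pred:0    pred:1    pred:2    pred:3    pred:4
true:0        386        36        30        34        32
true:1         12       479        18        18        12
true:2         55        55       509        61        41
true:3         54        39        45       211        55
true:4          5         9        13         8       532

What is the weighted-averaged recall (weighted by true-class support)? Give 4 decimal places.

Per-class recall (TP/(TP+FN)):
  0: TP=386, FN=36+30+34+32=132 → 386/518 = 0.74517
  1: TP=479, FN=12+18+18+12=60 → 479/539 = 0.88868
  2: TP=509, FN=55+55+61+41=212 → 509/721 = 0.70596
  3: TP=211, FN=54+39+45+55=193 → 211/404 = 0.52228
  4: TP=532, FN=5+9+13+8=35 → 532/567 = 0.93827
Weighted-recall = Σ (supportᵢ/N)·recallᵢ with N=2749: (518/2749)·0.74517 + (539/2749)·0.88868 + (721/2749)·0.70596 + (404/2749)·0.52228 + (567/2749)·0.93827 = 0.7701

0.7701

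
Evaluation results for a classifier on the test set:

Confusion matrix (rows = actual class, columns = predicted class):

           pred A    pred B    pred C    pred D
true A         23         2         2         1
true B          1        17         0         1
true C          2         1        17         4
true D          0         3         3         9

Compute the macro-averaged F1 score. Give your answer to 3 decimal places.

Per-class F1 score (2·TP/(2·TP+FP+FN)):
  A: TP=23, FP=1+2+0=3, FN=2+2+1=5 → 46/54 = 0.8519
  B: TP=17, FP=2+1+3=6, FN=1+0+1=2 → 34/42 = 0.8095
  C: TP=17, FP=2+0+3=5, FN=2+1+4=7 → 34/46 = 0.7391
  D: TP=9, FP=1+1+4=6, FN=0+3+3=6 → 18/30 = 0.6000
Macro-F1 score = mean = (0.8519 + 0.8095 + 0.7391 + 0.6000) / 4 = 0.750

0.750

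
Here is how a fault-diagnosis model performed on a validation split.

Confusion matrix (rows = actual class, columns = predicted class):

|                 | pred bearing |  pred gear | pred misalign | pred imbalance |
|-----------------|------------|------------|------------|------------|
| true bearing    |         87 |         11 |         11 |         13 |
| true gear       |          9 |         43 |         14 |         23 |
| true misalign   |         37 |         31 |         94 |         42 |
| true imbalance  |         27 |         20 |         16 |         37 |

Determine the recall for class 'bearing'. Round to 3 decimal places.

0.713

Take TP from the diagonal, FP from the rest of the 'bearing' prediction marginal, FN from the rest of the 'bearing' actual marginal.
recall = TP/(TP+FN).
bearing: TP=87, FN=11+11+13=35 → 87/122 = 0.7131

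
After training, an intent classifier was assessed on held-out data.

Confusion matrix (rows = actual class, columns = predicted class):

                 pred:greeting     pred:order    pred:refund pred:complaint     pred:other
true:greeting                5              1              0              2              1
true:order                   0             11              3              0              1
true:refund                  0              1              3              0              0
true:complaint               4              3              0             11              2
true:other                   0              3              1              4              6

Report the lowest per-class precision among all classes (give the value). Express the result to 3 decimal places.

0.429

Per-class precision (TP/(TP+FP)):
  greeting: TP=5, FP=0+0+4+0=4 → 5/9 = 0.5556
  order: TP=11, FP=1+1+3+3=8 → 11/19 = 0.5789
  refund: TP=3, FP=0+3+0+1=4 → 3/7 = 0.4286
  complaint: TP=11, FP=2+0+0+4=6 → 11/17 = 0.6471
  other: TP=6, FP=1+1+0+2=4 → 6/10 = 0.6000
Lowest is class 'refund' with precision = 0.429.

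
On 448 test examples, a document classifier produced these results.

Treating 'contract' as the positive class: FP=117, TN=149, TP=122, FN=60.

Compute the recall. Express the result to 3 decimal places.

0.670

Recall = TP/(TP+FN) = 122/(122+60) = 122/182 = 0.670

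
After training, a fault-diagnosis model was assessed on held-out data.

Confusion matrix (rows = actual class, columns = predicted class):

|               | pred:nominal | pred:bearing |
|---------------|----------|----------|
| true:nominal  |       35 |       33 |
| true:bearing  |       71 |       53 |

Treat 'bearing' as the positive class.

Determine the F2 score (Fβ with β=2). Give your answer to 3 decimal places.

0.455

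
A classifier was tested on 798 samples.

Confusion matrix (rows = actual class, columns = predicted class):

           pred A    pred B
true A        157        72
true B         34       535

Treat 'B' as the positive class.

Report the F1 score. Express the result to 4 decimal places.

Precision = TP/(TP+FP) = 535/607 = 0.8814
Recall = TP/(TP+FN) = 535/569 = 0.9402
F1 = 2·TP/(2·TP+FP+FN) = 1070/1176 = 0.9099

0.9099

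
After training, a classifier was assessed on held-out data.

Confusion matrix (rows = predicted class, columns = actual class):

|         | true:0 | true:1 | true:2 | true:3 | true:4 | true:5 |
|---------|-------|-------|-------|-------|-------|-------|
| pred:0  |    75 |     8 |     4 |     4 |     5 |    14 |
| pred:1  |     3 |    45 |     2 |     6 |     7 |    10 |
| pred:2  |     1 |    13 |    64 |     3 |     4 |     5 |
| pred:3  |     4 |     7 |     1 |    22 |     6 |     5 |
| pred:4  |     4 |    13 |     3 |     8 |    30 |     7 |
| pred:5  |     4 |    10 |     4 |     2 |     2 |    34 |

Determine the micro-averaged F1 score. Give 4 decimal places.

Micro-averaging pools counts across classes: ΣTP=270, ΣFP=169, ΣFN=169.
Micro-F1 score = 2·TP/(2·TP+FP+FN) on pooled counts = 0.6150 (equals overall accuracy in single-label multiclass).

0.6150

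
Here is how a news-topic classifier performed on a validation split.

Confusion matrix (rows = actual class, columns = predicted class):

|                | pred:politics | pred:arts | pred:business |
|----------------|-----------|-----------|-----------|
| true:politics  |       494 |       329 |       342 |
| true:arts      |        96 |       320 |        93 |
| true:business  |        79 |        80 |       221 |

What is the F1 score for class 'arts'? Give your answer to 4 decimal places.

One-vs-rest for 'arts': TP = diagonal; FP = other classes predicted 'arts'; FN = 'arts' predicted as other.
F1 score = 2·TP/(2·TP+FP+FN).
arts: TP=320, FP=329+80=409, FN=96+93=189 → 640/1238 = 0.51696

0.5170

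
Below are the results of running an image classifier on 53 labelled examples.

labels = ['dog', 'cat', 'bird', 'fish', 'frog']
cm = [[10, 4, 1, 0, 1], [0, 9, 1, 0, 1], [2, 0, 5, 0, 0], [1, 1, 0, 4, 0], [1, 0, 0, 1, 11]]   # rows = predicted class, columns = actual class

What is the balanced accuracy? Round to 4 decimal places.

0.7435

Balanced accuracy = mean of per-class recall.
  dog: recall = 10/14 = 0.71429
  cat: recall = 9/14 = 0.64286
  bird: recall = 5/7 = 0.71429
  fish: recall = 4/5 = 0.80000
  frog: recall = 11/13 = 0.84615
Mean = (0.71429 + 0.64286 + 0.71429 + 0.80000 + 0.84615) / 5 = 0.7435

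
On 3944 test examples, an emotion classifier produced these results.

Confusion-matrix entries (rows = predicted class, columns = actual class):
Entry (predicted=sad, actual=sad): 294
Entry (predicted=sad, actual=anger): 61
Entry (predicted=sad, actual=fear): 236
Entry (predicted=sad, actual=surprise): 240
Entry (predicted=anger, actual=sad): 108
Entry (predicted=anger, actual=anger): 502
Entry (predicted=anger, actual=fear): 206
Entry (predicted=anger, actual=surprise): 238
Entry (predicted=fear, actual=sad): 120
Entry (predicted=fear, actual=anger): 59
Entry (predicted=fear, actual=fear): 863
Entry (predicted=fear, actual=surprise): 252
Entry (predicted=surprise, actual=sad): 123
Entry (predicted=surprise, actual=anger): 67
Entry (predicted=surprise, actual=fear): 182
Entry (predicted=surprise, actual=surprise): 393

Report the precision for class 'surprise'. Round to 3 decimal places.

0.514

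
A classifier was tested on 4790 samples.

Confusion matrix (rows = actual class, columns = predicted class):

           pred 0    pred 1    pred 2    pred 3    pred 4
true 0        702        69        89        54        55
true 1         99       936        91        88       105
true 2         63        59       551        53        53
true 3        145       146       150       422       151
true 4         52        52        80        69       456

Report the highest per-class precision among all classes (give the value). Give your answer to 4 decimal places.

0.7417

Per-class precision (TP/(TP+FP)):
  0: TP=702, FP=99+63+145+52=359 → 702/1061 = 0.66164
  1: TP=936, FP=69+59+146+52=326 → 936/1262 = 0.74168
  2: TP=551, FP=89+91+150+80=410 → 551/961 = 0.57336
  3: TP=422, FP=54+88+53+69=264 → 422/686 = 0.61516
  4: TP=456, FP=55+105+53+151=364 → 456/820 = 0.55610
Highest is class '1' with precision = 0.7417.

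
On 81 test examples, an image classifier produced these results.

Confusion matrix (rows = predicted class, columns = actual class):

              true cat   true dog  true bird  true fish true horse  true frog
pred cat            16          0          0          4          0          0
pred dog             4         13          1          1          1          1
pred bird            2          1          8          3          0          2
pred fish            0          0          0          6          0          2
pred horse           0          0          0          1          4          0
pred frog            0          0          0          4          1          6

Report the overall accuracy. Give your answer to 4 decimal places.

0.6543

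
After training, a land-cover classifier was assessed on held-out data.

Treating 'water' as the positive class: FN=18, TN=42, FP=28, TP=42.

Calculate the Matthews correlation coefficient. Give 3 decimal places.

0.300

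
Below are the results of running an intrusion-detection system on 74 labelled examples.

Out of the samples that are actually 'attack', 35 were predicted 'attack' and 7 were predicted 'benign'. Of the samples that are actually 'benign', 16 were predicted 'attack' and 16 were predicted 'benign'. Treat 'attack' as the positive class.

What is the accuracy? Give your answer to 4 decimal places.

0.6892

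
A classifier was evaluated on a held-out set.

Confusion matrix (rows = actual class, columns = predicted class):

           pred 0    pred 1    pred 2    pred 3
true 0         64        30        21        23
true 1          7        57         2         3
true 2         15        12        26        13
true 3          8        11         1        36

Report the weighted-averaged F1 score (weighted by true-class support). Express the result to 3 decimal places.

0.548

Per-class F1 score (2·TP/(2·TP+FP+FN)):
  0: TP=64, FP=7+15+8=30, FN=30+21+23=74 → 128/232 = 0.5517
  1: TP=57, FP=30+12+11=53, FN=7+2+3=12 → 114/179 = 0.6369
  2: TP=26, FP=21+2+1=24, FN=15+12+13=40 → 52/116 = 0.4483
  3: TP=36, FP=23+3+13=39, FN=8+11+1=20 → 72/131 = 0.5496
Weighted-F1 score = Σ (supportᵢ/N)·F1 scoreᵢ with N=329: (138/329)·0.5517 + (69/329)·0.6369 + (66/329)·0.4483 + (56/329)·0.5496 = 0.548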